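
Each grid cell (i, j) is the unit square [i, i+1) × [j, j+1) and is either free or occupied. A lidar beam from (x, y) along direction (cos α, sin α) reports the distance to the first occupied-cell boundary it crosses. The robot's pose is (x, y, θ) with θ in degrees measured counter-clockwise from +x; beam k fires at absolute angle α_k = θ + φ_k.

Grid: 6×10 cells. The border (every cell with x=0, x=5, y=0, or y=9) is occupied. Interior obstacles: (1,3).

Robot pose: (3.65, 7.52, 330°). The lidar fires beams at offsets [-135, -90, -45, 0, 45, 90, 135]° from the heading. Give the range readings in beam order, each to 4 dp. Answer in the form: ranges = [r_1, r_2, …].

beam 1: φ=-135°, α=195°
  cosα=-0.9659 sinα=-0.2588 | (3,7) | tMaxX 0.6729 tMaxY 2.0091 | tΔX 1.0353 tΔY 3.8637
    t=0.6729 [x] (2,7)
    t=1.7082 [x] (1,7)
    t=2.0091 [y] (1,6)
    t=2.7435 [x] (0,6) — stop
  → r_1 = 2.7435
beam 2: φ=-90°, α=240°
  cosα=-0.5000 sinα=-0.8660 | (3,7) | tMaxX 1.3000 tMaxY 0.6004 | tΔX 2.0000 tΔY 1.1547
    t=0.6004 [y] (3,6)
    t=1.3000 [x] (2,6)
    t=1.7551 [y] (2,5)
    t=2.9098 [y] (2,4)
    t=3.3000 [x] (1,4)
    t=4.0645 [y] (1,3) — stop
  → r_2 = 4.0645
beam 3: φ=-45°, α=285°
  cosα=0.2588 sinα=-0.9659 | (3,7) | tMaxX 1.3523 tMaxY 0.5383 | tΔX 3.8637 tΔY 1.0353
    t=0.5383 [y] (3,6)
    t=1.3523 [x] (4,6)
    t=1.5736 [y] (4,5)
    t=2.6089 [y] (4,4)
    t=3.6442 [y] (4,3)
    t=4.6794 [y] (4,2)
    t=5.2160 [x] (5,2) — stop
  → r_3 = 5.2160
beam 4: φ=0°, α=330°
  cosα=0.8660 sinα=-0.5000 | (3,7) | tMaxX 0.4041 tMaxY 1.0400 | tΔX 1.1547 tΔY 2.0000
    t=0.4041 [x] (4,7)
    t=1.0400 [y] (4,6)
    t=1.5588 [x] (5,6) — stop
  → r_4 = 1.5588
beam 5: φ=45°, α=15°
  cosα=0.9659 sinα=0.2588 | (3,7) | tMaxX 0.3623 tMaxY 1.8546 | tΔX 1.0353 tΔY 3.8637
    t=0.3623 [x] (4,7)
    t=1.3976 [x] (5,7) — stop
  → r_5 = 1.3976
beam 6: φ=90°, α=60°
  cosα=0.5000 sinα=0.8660 | (3,7) | tMaxX 0.7000 tMaxY 0.5543 | tΔX 2.0000 tΔY 1.1547
    t=0.5543 [y] (3,8)
    t=0.7000 [x] (4,8)
    t=1.7090 [y] (4,9) — stop
  → r_6 = 1.7090
beam 7: φ=135°, α=105°
  cosα=-0.2588 sinα=0.9659 | (3,7) | tMaxX 2.5114 tMaxY 0.4969 | tΔX 3.8637 tΔY 1.0353
    t=0.4969 [y] (3,8)
    t=1.5322 [y] (3,9) — stop
  → r_7 = 1.5322

ranges = [2.7435, 4.0645, 5.2160, 1.5588, 1.3976, 1.7090, 1.5322]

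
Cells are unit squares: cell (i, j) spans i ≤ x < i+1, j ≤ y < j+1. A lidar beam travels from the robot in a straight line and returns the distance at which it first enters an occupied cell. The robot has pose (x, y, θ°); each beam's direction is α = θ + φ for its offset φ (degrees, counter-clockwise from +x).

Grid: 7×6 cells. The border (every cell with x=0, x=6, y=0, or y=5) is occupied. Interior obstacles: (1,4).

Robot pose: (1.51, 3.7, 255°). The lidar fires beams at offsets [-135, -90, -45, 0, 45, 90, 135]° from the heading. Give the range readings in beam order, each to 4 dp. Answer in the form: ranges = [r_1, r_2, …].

ranges = [0.3464, 0.5280, 0.5889, 1.9705, 3.1177, 4.6484, 2.6000]

beam 1: φ=-135°, α=120°
  d=(-0.5000,0.8660)  start (1,3)  tX=1.0200 tY=0.3464  stride 1/|dx|=2.0000 1/|dy|=1.1547
    cross y-line → (1,4), t=0.3464 (wall)
  → r_1 = 0.3464
beam 2: φ=-90°, α=165°
  d=(-0.9659,0.2588)  start (1,3)  tX=0.5280 tY=1.1591  stride 1/|dx|=1.0353 1/|dy|=3.8637
    cross x-line → (0,3), t=0.5280 (wall)
  → r_2 = 0.5280
beam 3: φ=-45°, α=210°
  d=(-0.8660,-0.5000)  start (1,3)  tX=0.5889 tY=1.4000  stride 1/|dx|=1.1547 1/|dy|=2.0000
    cross x-line → (0,3), t=0.5889 (wall)
  → r_3 = 0.5889
beam 4: φ=0°, α=255°
  d=(-0.2588,-0.9659)  start (1,3)  tX=1.9705 tY=0.7247  stride 1/|dx|=3.8637 1/|dy|=1.0353
    cross y-line → (1,2), t=0.7247
    cross y-line → (1,1), t=1.7600
    cross x-line → (0,1), t=1.9705 (wall)
  → r_4 = 1.9705
beam 5: φ=45°, α=300°
  d=(0.5000,-0.8660)  start (1,3)  tX=0.9800 tY=0.8083  stride 1/|dx|=2.0000 1/|dy|=1.1547
    cross y-line → (1,2), t=0.8083
    cross x-line → (2,2), t=0.9800
    cross y-line → (2,1), t=1.9630
    cross x-line → (3,1), t=2.9800
    cross y-line → (3,0), t=3.1177 (wall)
  → r_5 = 3.1177
beam 6: φ=90°, α=345°
  d=(0.9659,-0.2588)  start (1,3)  tX=0.5073 tY=2.7046  stride 1/|dx|=1.0353 1/|dy|=3.8637
    cross x-line → (2,3), t=0.5073
    cross x-line → (3,3), t=1.5426
    cross x-line → (4,3), t=2.5778
    cross y-line → (4,2), t=2.7046
    cross x-line → (5,2), t=3.6131
    cross x-line → (6,2), t=4.6484 (wall)
  → r_6 = 4.6484
beam 7: φ=135°, α=30°
  d=(0.8660,0.5000)  start (1,3)  tX=0.5658 tY=0.6000  stride 1/|dx|=1.1547 1/|dy|=2.0000
    cross x-line → (2,3), t=0.5658
    cross y-line → (2,4), t=0.6000
    cross x-line → (3,4), t=1.7205
    cross y-line → (3,5), t=2.6000 (wall)
  → r_7 = 2.6000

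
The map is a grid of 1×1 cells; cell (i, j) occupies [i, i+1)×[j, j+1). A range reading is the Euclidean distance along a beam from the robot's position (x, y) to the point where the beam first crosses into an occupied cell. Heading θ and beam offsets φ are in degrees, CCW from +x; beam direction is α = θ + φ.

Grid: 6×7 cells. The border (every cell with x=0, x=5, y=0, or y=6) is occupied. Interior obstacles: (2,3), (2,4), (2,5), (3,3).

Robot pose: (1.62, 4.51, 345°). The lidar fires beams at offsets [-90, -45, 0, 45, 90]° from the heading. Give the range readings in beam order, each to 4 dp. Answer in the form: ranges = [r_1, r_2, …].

beam 1: φ=-90°, α=255°
  d=(-0.2588,-0.9659)  start (1,4)  tX=2.3955 tY=0.5280  stride 1/|dx|=3.8637 1/|dy|=1.0353
    cross y-line → (1,3), t=0.5280
    cross y-line → (1,2), t=1.5633
    cross x-line → (0,2), t=2.3955 (wall)
  → r_1 = 2.3955
beam 2: φ=-45°, α=300°
  d=(0.5000,-0.8660)  start (1,4)  tX=0.7600 tY=0.5889  stride 1/|dx|=2.0000 1/|dy|=1.1547
    cross y-line → (1,3), t=0.5889
    cross x-line → (2,3), t=0.7600 (wall)
  → r_2 = 0.7600
beam 3: φ=0°, α=345°
  d=(0.9659,-0.2588)  start (1,4)  tX=0.3934 tY=1.9705  stride 1/|dx|=1.0353 1/|dy|=3.8637
    cross x-line → (2,4), t=0.3934 (wall)
  → r_3 = 0.3934
beam 4: φ=45°, α=30°
  d=(0.8660,0.5000)  start (1,4)  tX=0.4388 tY=0.9800  stride 1/|dx|=1.1547 1/|dy|=2.0000
    cross x-line → (2,4), t=0.4388 (wall)
  → r_4 = 0.4388
beam 5: φ=90°, α=75°
  d=(0.2588,0.9659)  start (1,4)  tX=1.4682 tY=0.5073  stride 1/|dx|=3.8637 1/|dy|=1.0353
    cross y-line → (1,5), t=0.5073
    cross x-line → (2,5), t=1.4682 (wall)
  → r_5 = 1.4682

ranges = [2.3955, 0.7600, 0.3934, 0.4388, 1.4682]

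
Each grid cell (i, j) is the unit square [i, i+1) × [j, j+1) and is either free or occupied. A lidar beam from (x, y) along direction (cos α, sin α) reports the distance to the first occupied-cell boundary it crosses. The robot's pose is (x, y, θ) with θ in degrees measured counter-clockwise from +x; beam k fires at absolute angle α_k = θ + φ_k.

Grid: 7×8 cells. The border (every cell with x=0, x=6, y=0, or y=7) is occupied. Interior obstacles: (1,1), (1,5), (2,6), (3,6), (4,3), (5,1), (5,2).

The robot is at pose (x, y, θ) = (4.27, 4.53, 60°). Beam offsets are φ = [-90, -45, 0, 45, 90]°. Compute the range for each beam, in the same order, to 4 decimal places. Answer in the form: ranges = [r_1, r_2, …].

ranges = [1.9976, 1.7910, 2.8521, 1.5219, 2.6212]

beam 1: φ=-90°, α=330°
  direction (0.8660, -0.5000); cell (4,4); t to first gridline: x 0.8429, y 1.0600 (then +1.1547 / +2.0000)
    (5,4) via x @ 0.8429
    (5,3) via y @ 1.0600
    (6,3) via x @ 1.9976  # hit
  → r_1 = 1.9976
beam 2: φ=-45°, α=15°
  direction (0.9659, 0.2588); cell (4,4); t to first gridline: x 0.7558, y 1.8159 (then +1.0353 / +3.8637)
    (5,4) via x @ 0.7558
    (6,4) via x @ 1.7910  # hit
  → r_2 = 1.7910
beam 3: φ=0°, α=60°
  direction (0.5000, 0.8660); cell (4,4); t to first gridline: x 1.4600, y 0.5427 (then +2.0000 / +1.1547)
    (4,5) via y @ 0.5427
    (5,5) via x @ 1.4600
    (5,6) via y @ 1.6974
    (5,7) via y @ 2.8521  # hit
  → r_3 = 2.8521
beam 4: φ=45°, α=105°
  direction (-0.2588, 0.9659); cell (4,4); t to first gridline: x 1.0432, y 0.4866 (then +3.8637 / +1.0353)
    (4,5) via y @ 0.4866
    (3,5) via x @ 1.0432
    (3,6) via y @ 1.5219  # hit
  → r_4 = 1.5219
beam 5: φ=90°, α=150°
  direction (-0.8660, 0.5000); cell (4,4); t to first gridline: x 0.3118, y 0.9400 (then +1.1547 / +2.0000)
    (3,4) via x @ 0.3118
    (3,5) via y @ 0.9400
    (2,5) via x @ 1.4665
    (1,5) via x @ 2.6212  # hit
  → r_5 = 2.6212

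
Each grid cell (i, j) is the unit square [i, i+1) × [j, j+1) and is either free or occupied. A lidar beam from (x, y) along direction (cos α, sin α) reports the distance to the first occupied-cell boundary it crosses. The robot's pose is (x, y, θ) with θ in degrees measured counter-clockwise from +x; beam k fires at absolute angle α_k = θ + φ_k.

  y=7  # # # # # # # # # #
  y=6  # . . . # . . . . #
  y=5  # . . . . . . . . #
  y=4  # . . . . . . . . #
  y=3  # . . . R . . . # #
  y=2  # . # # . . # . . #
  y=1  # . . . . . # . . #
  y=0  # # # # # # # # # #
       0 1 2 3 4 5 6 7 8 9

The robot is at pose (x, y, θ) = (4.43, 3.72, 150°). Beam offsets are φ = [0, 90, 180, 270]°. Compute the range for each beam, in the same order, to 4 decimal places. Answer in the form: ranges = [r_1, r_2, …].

ranges = [3.9606, 0.8600, 1.8129, 3.7874]

beam 1: φ=0°, α=150°
  d=(-0.8660,0.5000)  start (4,3)  tX=0.4965 tY=0.5600  stride 1/|dx|=1.1547 1/|dy|=2.0000
    cross x-line → (3,3), t=0.4965
    cross y-line → (3,4), t=0.5600
    cross x-line → (2,4), t=1.6512
    cross y-line → (2,5), t=2.5600
    cross x-line → (1,5), t=2.8059
    cross x-line → (0,5), t=3.9606 (wall)
  → r_1 = 3.9606
beam 2: φ=90°, α=240°
  d=(-0.5000,-0.8660)  start (4,3)  tX=0.8600 tY=0.8314  stride 1/|dx|=2.0000 1/|dy|=1.1547
    cross y-line → (4,2), t=0.8314
    cross x-line → (3,2), t=0.8600 (wall)
  → r_2 = 0.8600
beam 3: φ=180°, α=330°
  d=(0.8660,-0.5000)  start (4,3)  tX=0.6582 tY=1.4400  stride 1/|dx|=1.1547 1/|dy|=2.0000
    cross x-line → (5,3), t=0.6582
    cross y-line → (5,2), t=1.4400
    cross x-line → (6,2), t=1.8129 (wall)
  → r_3 = 1.8129
beam 4: φ=270°, α=60°
  d=(0.5000,0.8660)  start (4,3)  tX=1.1400 tY=0.3233  stride 1/|dx|=2.0000 1/|dy|=1.1547
    cross y-line → (4,4), t=0.3233
    cross x-line → (5,4), t=1.1400
    cross y-line → (5,5), t=1.4780
    cross y-line → (5,6), t=2.6327
    cross x-line → (6,6), t=3.1400
    cross y-line → (6,7), t=3.7874 (wall)
  → r_4 = 3.7874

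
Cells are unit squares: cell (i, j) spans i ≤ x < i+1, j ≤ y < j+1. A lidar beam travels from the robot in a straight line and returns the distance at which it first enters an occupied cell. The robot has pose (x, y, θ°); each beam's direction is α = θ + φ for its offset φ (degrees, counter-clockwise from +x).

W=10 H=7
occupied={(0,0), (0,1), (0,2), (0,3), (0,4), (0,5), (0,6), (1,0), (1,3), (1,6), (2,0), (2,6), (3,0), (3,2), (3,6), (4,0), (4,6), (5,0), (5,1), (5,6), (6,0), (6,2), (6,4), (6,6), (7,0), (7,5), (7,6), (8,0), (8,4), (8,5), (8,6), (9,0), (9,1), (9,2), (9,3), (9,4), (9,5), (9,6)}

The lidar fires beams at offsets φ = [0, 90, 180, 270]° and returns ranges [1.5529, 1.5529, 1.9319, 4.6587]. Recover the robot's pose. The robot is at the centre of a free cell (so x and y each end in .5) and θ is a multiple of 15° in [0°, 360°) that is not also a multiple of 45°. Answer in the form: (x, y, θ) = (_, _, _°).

Enumerate (i+0.5, j+0.5, θ) over the 32 free cells and 16 admissible headings. For each, cast all 4 beams and compare to the given ranges.
  (8.5, 3.5, 120°): beam 1 = 0.5774 ≠ 1.5529 ✗
  (3.5, 3.5, 120°): beam 1 = 2.8868 ≠ 1.5529 ✗
  (2.5, 4.5, 120°): beam 1 = 1.7321 ≠ 1.5529 ✗
  …
  (2.5, 4.5, 105°): r_1=1.5529, r_2=1.5529, r_3=1.9319, r_4=4.6587 — all match ✓
Only this pose fits every beam.

(x, y, θ) = (2.5, 4.5, 105°)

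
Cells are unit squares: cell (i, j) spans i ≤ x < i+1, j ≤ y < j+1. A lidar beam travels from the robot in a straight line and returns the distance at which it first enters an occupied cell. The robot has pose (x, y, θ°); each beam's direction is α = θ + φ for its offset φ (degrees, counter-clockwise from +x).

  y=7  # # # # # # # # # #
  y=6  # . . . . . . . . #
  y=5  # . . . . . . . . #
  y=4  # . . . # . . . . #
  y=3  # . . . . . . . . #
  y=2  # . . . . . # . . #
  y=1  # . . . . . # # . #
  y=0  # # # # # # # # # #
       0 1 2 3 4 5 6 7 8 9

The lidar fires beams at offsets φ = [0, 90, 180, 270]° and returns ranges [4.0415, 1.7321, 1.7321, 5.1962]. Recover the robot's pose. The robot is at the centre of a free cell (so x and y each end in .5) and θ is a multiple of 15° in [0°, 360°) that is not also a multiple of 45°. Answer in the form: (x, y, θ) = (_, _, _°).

(x, y, θ) = (4.5, 2.5, 150°)

Candidates: 44 free-cell centres × 16 headings = 704 poses. Raycast each; keep the one whose scan matches to 4 dp.
  (5.5, 4.5, 210°): beam 1 = 0.5774 ≠ 4.0415 ✗
  (2.5, 1.5, 255°): beam 1 = 0.5176 ≠ 4.0415 ✗
  (8.5, 5.5, 75°): beam 1 = 1.5529 ≠ 4.0415 ✗
  (1.5, 4.5, 345°): beam 1 = 7.7646 ≠ 4.0415 ✗
  …
  (4.5, 2.5, 150°): r_1=4.0415, r_2=1.7321, r_3=1.7321, r_4=5.1962 — all match ✓
Unique over the lattice → pose = (4.5, 2.5, 150°).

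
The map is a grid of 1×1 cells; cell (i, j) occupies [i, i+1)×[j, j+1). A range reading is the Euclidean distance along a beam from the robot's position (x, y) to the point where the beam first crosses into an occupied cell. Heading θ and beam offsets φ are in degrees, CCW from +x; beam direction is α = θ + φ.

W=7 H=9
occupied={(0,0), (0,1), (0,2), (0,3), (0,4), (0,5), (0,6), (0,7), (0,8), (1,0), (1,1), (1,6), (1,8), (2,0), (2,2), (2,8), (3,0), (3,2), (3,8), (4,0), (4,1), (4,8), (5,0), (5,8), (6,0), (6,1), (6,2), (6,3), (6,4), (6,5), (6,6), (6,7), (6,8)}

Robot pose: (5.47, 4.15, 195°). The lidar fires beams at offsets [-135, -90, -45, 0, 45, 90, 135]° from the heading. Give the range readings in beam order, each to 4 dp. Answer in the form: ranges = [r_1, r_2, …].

beam 1: φ=-135°, α=60°
  dir = (cos 60°, sin 60°) = (0.5000, 0.8660); from cell (5,4)
  next x-line at t=1.0600, next y-line at t=0.9815; Δt_x=2.0000, Δt_y=1.1547
    y: enter (5,5) at t=0.9815
    x: enter (6,5) at t=1.0600 ← occupied
  → r_1 = 1.0600
beam 2: φ=-90°, α=105°
  dir = (cos 105°, sin 105°) = (-0.2588, 0.9659); from cell (5,4)
  next x-line at t=1.8159, next y-line at t=0.8800; Δt_x=3.8637, Δt_y=1.0353
    y: enter (5,5) at t=0.8800
    x: enter (4,5) at t=1.8159
    y: enter (4,6) at t=1.9153
    y: enter (4,7) at t=2.9505
    y: enter (4,8) at t=3.9858 ← occupied
  → r_2 = 3.9858
beam 3: φ=-45°, α=150°
  dir = (cos 150°, sin 150°) = (-0.8660, 0.5000); from cell (5,4)
  next x-line at t=0.5427, next y-line at t=1.7000; Δt_x=1.1547, Δt_y=2.0000
    x: enter (4,4) at t=0.5427
    x: enter (3,4) at t=1.6974
    y: enter (3,5) at t=1.7000
    x: enter (2,5) at t=2.8521
    y: enter (2,6) at t=3.7000
    x: enter (1,6) at t=4.0068 ← occupied
  → r_3 = 4.0068
beam 4: φ=0°, α=195°
  dir = (cos 195°, sin 195°) = (-0.9659, -0.2588); from cell (5,4)
  next x-line at t=0.4866, next y-line at t=0.5796; Δt_x=1.0353, Δt_y=3.8637
    x: enter (4,4) at t=0.4866
    y: enter (4,3) at t=0.5796
    x: enter (3,3) at t=1.5219
    x: enter (2,3) at t=2.5571
    x: enter (1,3) at t=3.5924
    y: enter (1,2) at t=4.4433
    x: enter (0,2) at t=4.6277 ← occupied
  → r_4 = 4.6277
beam 5: φ=45°, α=240°
  dir = (cos 240°, sin 240°) = (-0.5000, -0.8660); from cell (5,4)
  next x-line at t=0.9400, next y-line at t=0.1732; Δt_x=2.0000, Δt_y=1.1547
    y: enter (5,3) at t=0.1732
    x: enter (4,3) at t=0.9400
    y: enter (4,2) at t=1.3279
    y: enter (4,1) at t=2.4826 ← occupied
  → r_5 = 2.4826
beam 6: φ=90°, α=285°
  dir = (cos 285°, sin 285°) = (0.2588, -0.9659); from cell (5,4)
  next x-line at t=2.0478, next y-line at t=0.1553; Δt_x=3.8637, Δt_y=1.0353
    y: enter (5,3) at t=0.1553
    y: enter (5,2) at t=1.1906
    x: enter (6,2) at t=2.0478 ← occupied
  → r_6 = 2.0478
beam 7: φ=135°, α=330°
  dir = (cos 330°, sin 330°) = (0.8660, -0.5000); from cell (5,4)
  next x-line at t=0.6120, next y-line at t=0.3000; Δt_x=1.1547, Δt_y=2.0000
    y: enter (5,3) at t=0.3000
    x: enter (6,3) at t=0.6120 ← occupied
  → r_7 = 0.6120

ranges = [1.0600, 3.9858, 4.0068, 4.6277, 2.4826, 2.0478, 0.6120]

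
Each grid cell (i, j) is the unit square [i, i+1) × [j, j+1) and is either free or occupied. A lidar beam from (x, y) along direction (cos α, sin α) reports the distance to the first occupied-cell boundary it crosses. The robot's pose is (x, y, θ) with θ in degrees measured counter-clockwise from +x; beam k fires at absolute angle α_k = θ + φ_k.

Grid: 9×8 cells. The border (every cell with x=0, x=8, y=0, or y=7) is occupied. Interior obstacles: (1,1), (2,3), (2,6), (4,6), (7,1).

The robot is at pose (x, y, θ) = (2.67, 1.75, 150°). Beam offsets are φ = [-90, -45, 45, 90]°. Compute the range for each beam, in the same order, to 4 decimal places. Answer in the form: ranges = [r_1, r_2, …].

ranges = [6.0622, 1.2941, 0.6936, 0.8660]

beam 1: φ=-90°, α=60°
  dir = (cos 60°, sin 60°) = (0.5000, 0.8660); from cell (2,1)
  next x-line at t=0.6600, next y-line at t=0.2887; Δt_x=2.0000, Δt_y=1.1547
    y: enter (2,2) at t=0.2887
    x: enter (3,2) at t=0.6600
    y: enter (3,3) at t=1.4434
    y: enter (3,4) at t=2.5981
    x: enter (4,4) at t=2.6600
    y: enter (4,5) at t=3.7528
    x: enter (5,5) at t=4.6600
    y: enter (5,6) at t=4.9075
    y: enter (5,7) at t=6.0622 ← occupied
  → r_1 = 6.0622
beam 2: φ=-45°, α=105°
  dir = (cos 105°, sin 105°) = (-0.2588, 0.9659); from cell (2,1)
  next x-line at t=2.5887, next y-line at t=0.2588; Δt_x=3.8637, Δt_y=1.0353
    y: enter (2,2) at t=0.2588
    y: enter (2,3) at t=1.2941 ← occupied
  → r_2 = 1.2941
beam 3: φ=45°, α=195°
  dir = (cos 195°, sin 195°) = (-0.9659, -0.2588); from cell (2,1)
  next x-line at t=0.6936, next y-line at t=2.8978; Δt_x=1.0353, Δt_y=3.8637
    x: enter (1,1) at t=0.6936 ← occupied
  → r_3 = 0.6936
beam 4: φ=90°, α=240°
  dir = (cos 240°, sin 240°) = (-0.5000, -0.8660); from cell (2,1)
  next x-line at t=1.3400, next y-line at t=0.8660; Δt_x=2.0000, Δt_y=1.1547
    y: enter (2,0) at t=0.8660 ← occupied
  → r_4 = 0.8660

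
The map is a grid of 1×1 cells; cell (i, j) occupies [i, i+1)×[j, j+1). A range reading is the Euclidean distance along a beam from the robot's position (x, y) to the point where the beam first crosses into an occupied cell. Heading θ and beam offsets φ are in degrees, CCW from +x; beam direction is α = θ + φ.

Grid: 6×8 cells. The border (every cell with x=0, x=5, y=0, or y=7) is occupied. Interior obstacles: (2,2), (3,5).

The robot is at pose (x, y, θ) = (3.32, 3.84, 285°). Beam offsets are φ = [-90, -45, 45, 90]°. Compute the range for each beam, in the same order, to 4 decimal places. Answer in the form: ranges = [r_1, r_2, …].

beam 1: φ=-90°, α=195°
  direction (-0.9659, -0.2588); cell (3,3); t to first gridline: x 0.3313, y 3.2455 (then +1.0353 / +3.8637)
    (2,3) via x @ 0.3313
    (1,3) via x @ 1.3666
    (0,3) via x @ 2.4018  # hit
  → r_1 = 2.4018
beam 2: φ=-45°, α=240°
  direction (-0.5000, -0.8660); cell (3,3); t to first gridline: x 0.6400, y 0.9699 (then +2.0000 / +1.1547)
    (2,3) via x @ 0.6400
    (2,2) via y @ 0.9699  # hit
  → r_2 = 0.9699
beam 3: φ=45°, α=330°
  direction (0.8660, -0.5000); cell (3,3); t to first gridline: x 0.7852, y 1.6800 (then +1.1547 / +2.0000)
    (4,3) via x @ 0.7852
    (4,2) via y @ 1.6800
    (5,2) via x @ 1.9399  # hit
  → r_3 = 1.9399
beam 4: φ=90°, α=15°
  direction (0.9659, 0.2588); cell (3,3); t to first gridline: x 0.7040, y 0.6182 (then +1.0353 / +3.8637)
    (3,4) via y @ 0.6182
    (4,4) via x @ 0.7040
    (5,4) via x @ 1.7393  # hit
  → r_4 = 1.7393

ranges = [2.4018, 0.9699, 1.9399, 1.7393]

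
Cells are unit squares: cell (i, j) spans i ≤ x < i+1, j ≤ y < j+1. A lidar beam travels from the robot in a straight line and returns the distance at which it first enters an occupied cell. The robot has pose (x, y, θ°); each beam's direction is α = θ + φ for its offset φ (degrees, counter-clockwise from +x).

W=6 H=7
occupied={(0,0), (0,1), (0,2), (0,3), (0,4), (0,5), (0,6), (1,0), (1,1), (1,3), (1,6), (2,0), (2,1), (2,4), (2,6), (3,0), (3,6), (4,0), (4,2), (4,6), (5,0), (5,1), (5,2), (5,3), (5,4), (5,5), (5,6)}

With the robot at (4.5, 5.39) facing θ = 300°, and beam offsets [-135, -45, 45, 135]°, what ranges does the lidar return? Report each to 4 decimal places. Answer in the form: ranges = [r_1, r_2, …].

beam 1: φ=-135°, α=165°
  direction (-0.9659, 0.2588); cell (4,5); t to first gridline: x 0.5176, y 2.3569 (then +1.0353 / +3.8637)
    (3,5) via x @ 0.5176
    (2,5) via x @ 1.5529
    (2,6) via y @ 2.3569  # hit
  → r_1 = 2.3569
beam 2: φ=-45°, α=255°
  direction (-0.2588, -0.9659); cell (4,5); t to first gridline: x 1.9319, y 0.4038 (then +3.8637 / +1.0353)
    (4,4) via y @ 0.4038
    (4,3) via y @ 1.4390
    (3,3) via x @ 1.9319
    (3,2) via y @ 2.4743
    (3,1) via y @ 3.5096
    (3,0) via y @ 4.5449  # hit
  → r_2 = 4.5449
beam 3: φ=45°, α=345°
  direction (0.9659, -0.2588); cell (4,5); t to first gridline: x 0.5176, y 1.5068 (then +1.0353 / +3.8637)
    (5,5) via x @ 0.5176  # hit
  → r_3 = 0.5176
beam 4: φ=135°, α=75°
  direction (0.2588, 0.9659); cell (4,5); t to first gridline: x 1.9319, y 0.6315 (then +3.8637 / +1.0353)
    (4,6) via y @ 0.6315  # hit
  → r_4 = 0.6315

ranges = [2.3569, 4.5449, 0.5176, 0.6315]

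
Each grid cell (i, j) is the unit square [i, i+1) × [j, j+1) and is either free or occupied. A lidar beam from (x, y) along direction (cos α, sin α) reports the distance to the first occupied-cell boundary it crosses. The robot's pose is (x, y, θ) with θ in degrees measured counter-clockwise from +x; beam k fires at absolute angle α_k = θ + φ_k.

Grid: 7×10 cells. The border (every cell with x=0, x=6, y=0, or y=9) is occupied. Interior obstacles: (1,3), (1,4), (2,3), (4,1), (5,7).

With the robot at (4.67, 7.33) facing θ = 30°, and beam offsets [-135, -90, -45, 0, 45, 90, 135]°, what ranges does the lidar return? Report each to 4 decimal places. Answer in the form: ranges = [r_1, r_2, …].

ranges = [6.5533, 2.6600, 0.3416, 0.3811, 1.7289, 1.9283, 3.7995]

beam 1: φ=-135°, α=255°
  cosα=-0.2588 sinα=-0.9659 | (4,7) | tMaxX 2.5887 tMaxY 0.3416 | tΔX 3.8637 tΔY 1.0353
    t=0.3416 [y] (4,6)
    t=1.3769 [y] (4,5)
    t=2.4122 [y] (4,4)
    t=2.5887 [x] (3,4)
    t=3.4475 [y] (3,3)
    t=4.4827 [y] (3,2)
    t=5.5180 [y] (3,1)
    t=6.4524 [x] (2,1)
    t=6.5533 [y] (2,0) — stop
  → r_1 = 6.5533
beam 2: φ=-90°, α=300°
  cosα=0.5000 sinα=-0.8660 | (4,7) | tMaxX 0.6600 tMaxY 0.3811 | tΔX 2.0000 tΔY 1.1547
    t=0.3811 [y] (4,6)
    t=0.6600 [x] (5,6)
    t=1.5358 [y] (5,5)
    t=2.6600 [x] (6,5) — stop
  → r_2 = 2.6600
beam 3: φ=-45°, α=345°
  cosα=0.9659 sinα=-0.2588 | (4,7) | tMaxX 0.3416 tMaxY 1.2750 | tΔX 1.0353 tΔY 3.8637
    t=0.3416 [x] (5,7) — stop
  → r_3 = 0.3416
beam 4: φ=0°, α=30°
  cosα=0.8660 sinα=0.5000 | (4,7) | tMaxX 0.3811 tMaxY 1.3400 | tΔX 1.1547 tΔY 2.0000
    t=0.3811 [x] (5,7) — stop
  → r_4 = 0.3811
beam 5: φ=45°, α=75°
  cosα=0.2588 sinα=0.9659 | (4,7) | tMaxX 1.2750 tMaxY 0.6936 | tΔX 3.8637 tΔY 1.0353
    t=0.6936 [y] (4,8)
    t=1.2750 [x] (5,8)
    t=1.7289 [y] (5,9) — stop
  → r_5 = 1.7289
beam 6: φ=90°, α=120°
  cosα=-0.5000 sinα=0.8660 | (4,7) | tMaxX 1.3400 tMaxY 0.7736 | tΔX 2.0000 tΔY 1.1547
    t=0.7736 [y] (4,8)
    t=1.3400 [x] (3,8)
    t=1.9283 [y] (3,9) — stop
  → r_6 = 1.9283
beam 7: φ=135°, α=165°
  cosα=-0.9659 sinα=0.2588 | (4,7) | tMaxX 0.6936 tMaxY 2.5887 | tΔX 1.0353 tΔY 3.8637
    t=0.6936 [x] (3,7)
    t=1.7289 [x] (2,7)
    t=2.5887 [y] (2,8)
    t=2.7642 [x] (1,8)
    t=3.7995 [x] (0,8) — stop
  → r_7 = 3.7995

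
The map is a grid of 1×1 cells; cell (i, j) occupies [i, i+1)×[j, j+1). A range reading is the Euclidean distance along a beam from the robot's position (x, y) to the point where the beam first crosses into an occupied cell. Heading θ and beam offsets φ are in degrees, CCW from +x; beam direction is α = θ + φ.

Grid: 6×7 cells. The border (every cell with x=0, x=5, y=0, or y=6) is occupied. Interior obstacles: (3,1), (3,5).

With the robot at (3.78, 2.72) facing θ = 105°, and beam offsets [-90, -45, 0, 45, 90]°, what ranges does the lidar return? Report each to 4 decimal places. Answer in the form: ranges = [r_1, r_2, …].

beam 1: φ=-90°, α=15°
  direction (0.9659, 0.2588); cell (3,2); t to first gridline: x 0.2278, y 1.0818 (then +1.0353 / +3.8637)
    (4,2) via x @ 0.2278
    (4,3) via y @ 1.0818
    (5,3) via x @ 1.2630  # hit
  → r_1 = 1.2630
beam 2: φ=-45°, α=60°
  direction (0.5000, 0.8660); cell (3,2); t to first gridline: x 0.4400, y 0.3233 (then +2.0000 / +1.1547)
    (3,3) via y @ 0.3233
    (4,3) via x @ 0.4400
    (4,4) via y @ 1.4780
    (5,4) via x @ 2.4400  # hit
  → r_2 = 2.4400
beam 3: φ=0°, α=105°
  direction (-0.2588, 0.9659); cell (3,2); t to first gridline: x 3.0137, y 0.2899 (then +3.8637 / +1.0353)
    (3,3) via y @ 0.2899
    (3,4) via y @ 1.3252
    (3,5) via y @ 2.3604  # hit
  → r_3 = 2.3604
beam 4: φ=45°, α=150°
  direction (-0.8660, 0.5000); cell (3,2); t to first gridline: x 0.9007, y 0.5600 (then +1.1547 / +2.0000)
    (3,3) via y @ 0.5600
    (2,3) via x @ 0.9007
    (1,3) via x @ 2.0554
    (1,4) via y @ 2.5600
    (0,4) via x @ 3.2101  # hit
  → r_4 = 3.2101
beam 5: φ=90°, α=195°
  direction (-0.9659, -0.2588); cell (3,2); t to first gridline: x 0.8075, y 2.7819 (then +1.0353 / +3.8637)
    (2,2) via x @ 0.8075
    (1,2) via x @ 1.8428
    (1,1) via y @ 2.7819
    (0,1) via x @ 2.8781  # hit
  → r_5 = 2.8781

ranges = [1.2630, 2.4400, 2.3604, 3.2101, 2.8781]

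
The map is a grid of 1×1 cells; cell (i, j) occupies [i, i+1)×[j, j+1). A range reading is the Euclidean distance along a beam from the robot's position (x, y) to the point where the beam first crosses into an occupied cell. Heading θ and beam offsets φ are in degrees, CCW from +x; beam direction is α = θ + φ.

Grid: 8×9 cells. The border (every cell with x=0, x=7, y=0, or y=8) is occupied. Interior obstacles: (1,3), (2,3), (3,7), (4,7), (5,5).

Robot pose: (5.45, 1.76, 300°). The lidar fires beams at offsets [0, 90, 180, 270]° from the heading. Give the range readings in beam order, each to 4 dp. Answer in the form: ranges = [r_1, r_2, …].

beam 1: φ=0°, α=300°
  direction (0.5000, -0.8660); cell (5,1); t to first gridline: x 1.1000, y 0.8776 (then +2.0000 / +1.1547)
    (5,0) via y @ 0.8776  # hit
  → r_1 = 0.8776
beam 2: φ=90°, α=30°
  direction (0.8660, 0.5000); cell (5,1); t to first gridline: x 0.6351, y 0.4800 (then +1.1547 / +2.0000)
    (5,2) via y @ 0.4800
    (6,2) via x @ 0.6351
    (7,2) via x @ 1.7898  # hit
  → r_2 = 1.7898
beam 3: φ=180°, α=120°
  direction (-0.5000, 0.8660); cell (5,1); t to first gridline: x 0.9000, y 0.2771 (then +2.0000 / +1.1547)
    (5,2) via y @ 0.2771
    (4,2) via x @ 0.9000
    (4,3) via y @ 1.4318
    (4,4) via y @ 2.5865
    (3,4) via x @ 2.9000
    (3,5) via y @ 3.7412
    (3,6) via y @ 4.8959
    (2,6) via x @ 4.9000
    (2,7) via y @ 6.0506
    (1,7) via x @ 6.9000
    (1,8) via y @ 7.2053  # hit
  → r_3 = 7.2053
beam 4: φ=270°, α=210°
  direction (-0.8660, -0.5000); cell (5,1); t to first gridline: x 0.5196, y 1.5200 (then +1.1547 / +2.0000)
    (4,1) via x @ 0.5196
    (4,0) via y @ 1.5200  # hit
  → r_4 = 1.5200

ranges = [0.8776, 1.7898, 7.2053, 1.5200]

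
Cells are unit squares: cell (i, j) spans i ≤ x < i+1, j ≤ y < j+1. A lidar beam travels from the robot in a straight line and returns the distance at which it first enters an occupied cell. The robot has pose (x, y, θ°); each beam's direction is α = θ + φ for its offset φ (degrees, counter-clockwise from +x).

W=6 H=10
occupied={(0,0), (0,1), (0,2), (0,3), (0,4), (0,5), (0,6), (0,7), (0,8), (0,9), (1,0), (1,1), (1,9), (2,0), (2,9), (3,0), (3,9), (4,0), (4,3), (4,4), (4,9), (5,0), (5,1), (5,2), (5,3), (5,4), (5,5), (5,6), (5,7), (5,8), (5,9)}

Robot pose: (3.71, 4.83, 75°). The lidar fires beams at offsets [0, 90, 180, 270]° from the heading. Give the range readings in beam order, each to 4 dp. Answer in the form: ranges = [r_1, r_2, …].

beam 1: φ=0°, α=75°
  cosα=0.2588 sinα=0.9659 | (3,4) | tMaxX 1.1205 tMaxY 0.1760 | tΔX 3.8637 tΔY 1.0353
    t=0.1760 [y] (3,5)
    t=1.1205 [x] (4,5)
    t=1.2113 [y] (4,6)
    t=2.2465 [y] (4,7)
    t=3.2818 [y] (4,8)
    t=4.3171 [y] (4,9) — stop
  → r_1 = 4.3171
beam 2: φ=90°, α=165°
  cosα=-0.9659 sinα=0.2588 | (3,4) | tMaxX 0.7350 tMaxY 0.6568 | tΔX 1.0353 tΔY 3.8637
    t=0.6568 [y] (3,5)
    t=0.7350 [x] (2,5)
    t=1.7703 [x] (1,5)
    t=2.8056 [x] (0,5) — stop
  → r_2 = 2.8056
beam 3: φ=180°, α=255°
  cosα=-0.2588 sinα=-0.9659 | (3,4) | tMaxX 2.7432 tMaxY 0.8593 | tΔX 3.8637 tΔY 1.0353
    t=0.8593 [y] (3,3)
    t=1.8946 [y] (3,2)
    t=2.7432 [x] (2,2)
    t=2.9298 [y] (2,1)
    t=3.9651 [y] (2,0) — stop
  → r_3 = 3.9651
beam 4: φ=270°, α=345°
  cosα=0.9659 sinα=-0.2588 | (3,4) | tMaxX 0.3002 tMaxY 3.2069 | tΔX 1.0353 tΔY 3.8637
    t=0.3002 [x] (4,4) — stop
  → r_4 = 0.3002

ranges = [4.3171, 2.8056, 3.9651, 0.3002]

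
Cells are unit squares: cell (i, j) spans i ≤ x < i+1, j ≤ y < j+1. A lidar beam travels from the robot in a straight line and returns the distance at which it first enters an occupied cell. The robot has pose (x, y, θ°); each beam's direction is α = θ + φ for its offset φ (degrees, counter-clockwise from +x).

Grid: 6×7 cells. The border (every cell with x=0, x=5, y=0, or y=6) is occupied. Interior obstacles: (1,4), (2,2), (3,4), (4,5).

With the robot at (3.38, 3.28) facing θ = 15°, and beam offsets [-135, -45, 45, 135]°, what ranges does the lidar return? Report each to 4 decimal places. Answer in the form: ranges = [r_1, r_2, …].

ranges = [0.7600, 1.8706, 0.8314, 1.5935]

beam 1: φ=-135°, α=240°
  direction (-0.5000, -0.8660); cell (3,3); t to first gridline: x 0.7600, y 0.3233 (then +2.0000 / +1.1547)
    (3,2) via y @ 0.3233
    (2,2) via x @ 0.7600  # hit
  → r_1 = 0.7600
beam 2: φ=-45°, α=330°
  direction (0.8660, -0.5000); cell (3,3); t to first gridline: x 0.7159, y 0.5600 (then +1.1547 / +2.0000)
    (3,2) via y @ 0.5600
    (4,2) via x @ 0.7159
    (5,2) via x @ 1.8706  # hit
  → r_2 = 1.8706
beam 3: φ=45°, α=60°
  direction (0.5000, 0.8660); cell (3,3); t to first gridline: x 1.2400, y 0.8314 (then +2.0000 / +1.1547)
    (3,4) via y @ 0.8314  # hit
  → r_3 = 0.8314
beam 4: φ=135°, α=150°
  direction (-0.8660, 0.5000); cell (3,3); t to first gridline: x 0.4388, y 1.4400 (then +1.1547 / +2.0000)
    (2,3) via x @ 0.4388
    (2,4) via y @ 1.4400
    (1,4) via x @ 1.5935  # hit
  → r_4 = 1.5935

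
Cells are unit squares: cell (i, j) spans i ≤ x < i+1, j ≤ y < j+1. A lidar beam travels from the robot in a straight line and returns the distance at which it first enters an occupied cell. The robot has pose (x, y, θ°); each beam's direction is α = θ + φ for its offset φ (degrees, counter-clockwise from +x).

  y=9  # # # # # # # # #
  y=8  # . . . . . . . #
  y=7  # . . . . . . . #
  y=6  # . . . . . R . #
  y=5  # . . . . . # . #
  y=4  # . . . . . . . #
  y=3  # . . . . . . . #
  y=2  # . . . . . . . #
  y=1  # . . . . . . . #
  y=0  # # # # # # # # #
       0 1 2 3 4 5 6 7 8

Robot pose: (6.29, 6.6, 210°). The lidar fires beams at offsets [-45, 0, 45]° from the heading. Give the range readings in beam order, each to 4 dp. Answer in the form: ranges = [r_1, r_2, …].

beam 1: φ=-45°, α=165°
  d=(-0.9659,0.2588)  start (6,6)  tX=0.3002 tY=1.5455  stride 1/|dx|=1.0353 1/|dy|=3.8637
    cross x-line → (5,6), t=0.3002
    cross x-line → (4,6), t=1.3355
    cross y-line → (4,7), t=1.5455
    cross x-line → (3,7), t=2.3708
    cross x-line → (2,7), t=3.4061
    cross x-line → (1,7), t=4.4413
    cross y-line → (1,8), t=5.4092
    cross x-line → (0,8), t=5.4766 (wall)
  → r_1 = 5.4766
beam 2: φ=0°, α=210°
  d=(-0.8660,-0.5000)  start (6,6)  tX=0.3349 tY=1.2000  stride 1/|dx|=1.1547 1/|dy|=2.0000
    cross x-line → (5,6), t=0.3349
    cross y-line → (5,5), t=1.2000
    cross x-line → (4,5), t=1.4896
    cross x-line → (3,5), t=2.6443
    cross y-line → (3,4), t=3.2000
    cross x-line → (2,4), t=3.7990
    cross x-line → (1,4), t=4.9537
    cross y-line → (1,3), t=5.2000
    cross x-line → (0,3), t=6.1084 (wall)
  → r_2 = 6.1084
beam 3: φ=45°, α=255°
  d=(-0.2588,-0.9659)  start (6,6)  tX=1.1205 tY=0.6212  stride 1/|dx|=3.8637 1/|dy|=1.0353
    cross y-line → (6,5), t=0.6212 (wall)
  → r_3 = 0.6212

ranges = [5.4766, 6.1084, 0.6212]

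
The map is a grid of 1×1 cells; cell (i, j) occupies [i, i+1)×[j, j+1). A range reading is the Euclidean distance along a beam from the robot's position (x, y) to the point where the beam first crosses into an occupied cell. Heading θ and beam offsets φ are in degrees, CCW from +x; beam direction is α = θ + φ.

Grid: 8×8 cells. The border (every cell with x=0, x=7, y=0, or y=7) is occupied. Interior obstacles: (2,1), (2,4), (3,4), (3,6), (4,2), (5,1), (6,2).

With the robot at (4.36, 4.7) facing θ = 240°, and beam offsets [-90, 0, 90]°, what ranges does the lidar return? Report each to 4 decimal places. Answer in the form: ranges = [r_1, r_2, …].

beam 1: φ=-90°, α=150°
  dir = (cos 150°, sin 150°) = (-0.8660, 0.5000); from cell (4,4)
  next x-line at t=0.4157, next y-line at t=0.6000; Δt_x=1.1547, Δt_y=2.0000
    x: enter (3,4) at t=0.4157 ← occupied
  → r_1 = 0.4157
beam 2: φ=0°, α=240°
  dir = (cos 240°, sin 240°) = (-0.5000, -0.8660); from cell (4,4)
  next x-line at t=0.7200, next y-line at t=0.8083; Δt_x=2.0000, Δt_y=1.1547
    x: enter (3,4) at t=0.7200 ← occupied
  → r_2 = 0.7200
beam 3: φ=90°, α=330°
  dir = (cos 330°, sin 330°) = (0.8660, -0.5000); from cell (4,4)
  next x-line at t=0.7390, next y-line at t=1.4000; Δt_x=1.1547, Δt_y=2.0000
    x: enter (5,4) at t=0.7390
    y: enter (5,3) at t=1.4000
    x: enter (6,3) at t=1.8937
    x: enter (7,3) at t=3.0484 ← occupied
  → r_3 = 3.0484

ranges = [0.4157, 0.7200, 3.0484]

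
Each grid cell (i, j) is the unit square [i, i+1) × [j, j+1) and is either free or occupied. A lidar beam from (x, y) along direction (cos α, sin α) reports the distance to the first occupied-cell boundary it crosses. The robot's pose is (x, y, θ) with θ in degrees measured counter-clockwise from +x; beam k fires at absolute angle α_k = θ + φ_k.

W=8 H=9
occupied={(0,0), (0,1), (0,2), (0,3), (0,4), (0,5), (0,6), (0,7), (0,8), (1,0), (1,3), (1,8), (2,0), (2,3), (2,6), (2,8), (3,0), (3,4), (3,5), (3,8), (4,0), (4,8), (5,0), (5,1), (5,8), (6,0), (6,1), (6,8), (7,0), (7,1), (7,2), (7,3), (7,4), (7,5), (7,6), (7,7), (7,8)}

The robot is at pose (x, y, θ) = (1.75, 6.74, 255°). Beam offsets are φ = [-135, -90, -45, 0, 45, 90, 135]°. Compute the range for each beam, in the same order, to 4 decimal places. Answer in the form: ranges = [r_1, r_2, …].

beam 1: φ=-135°, α=120°
  d=(-0.5000,0.8660)  start (1,6)  tX=1.5000 tY=0.3002  stride 1/|dx|=2.0000 1/|dy|=1.1547
    cross y-line → (1,7), t=0.3002
    cross y-line → (1,8), t=1.4549 (wall)
  → r_1 = 1.4549
beam 2: φ=-90°, α=165°
  d=(-0.9659,0.2588)  start (1,6)  tX=0.7765 tY=1.0046  stride 1/|dx|=1.0353 1/|dy|=3.8637
    cross x-line → (0,6), t=0.7765 (wall)
  → r_2 = 0.7765
beam 3: φ=-45°, α=210°
  d=(-0.8660,-0.5000)  start (1,6)  tX=0.8660 tY=1.4800  stride 1/|dx|=1.1547 1/|dy|=2.0000
    cross x-line → (0,6), t=0.8660 (wall)
  → r_3 = 0.8660
beam 4: φ=0°, α=255°
  d=(-0.2588,-0.9659)  start (1,6)  tX=2.8978 tY=0.7661  stride 1/|dx|=3.8637 1/|dy|=1.0353
    cross y-line → (1,5), t=0.7661
    cross y-line → (1,4), t=1.8014
    cross y-line → (1,3), t=2.8367 (wall)
  → r_4 = 2.8367
beam 5: φ=45°, α=300°
  d=(0.5000,-0.8660)  start (1,6)  tX=0.5000 tY=0.8545  stride 1/|dx|=2.0000 1/|dy|=1.1547
    cross x-line → (2,6), t=0.5000 (wall)
  → r_5 = 0.5000
beam 6: φ=90°, α=345°
  d=(0.9659,-0.2588)  start (1,6)  tX=0.2588 tY=2.8591  stride 1/|dx|=1.0353 1/|dy|=3.8637
    cross x-line → (2,6), t=0.2588 (wall)
  → r_6 = 0.2588
beam 7: φ=135°, α=30°
  d=(0.8660,0.5000)  start (1,6)  tX=0.2887 tY=0.5200  stride 1/|dx|=1.1547 1/|dy|=2.0000
    cross x-line → (2,6), t=0.2887 (wall)
  → r_7 = 0.2887

ranges = [1.4549, 0.7765, 0.8660, 2.8367, 0.5000, 0.2588, 0.2887]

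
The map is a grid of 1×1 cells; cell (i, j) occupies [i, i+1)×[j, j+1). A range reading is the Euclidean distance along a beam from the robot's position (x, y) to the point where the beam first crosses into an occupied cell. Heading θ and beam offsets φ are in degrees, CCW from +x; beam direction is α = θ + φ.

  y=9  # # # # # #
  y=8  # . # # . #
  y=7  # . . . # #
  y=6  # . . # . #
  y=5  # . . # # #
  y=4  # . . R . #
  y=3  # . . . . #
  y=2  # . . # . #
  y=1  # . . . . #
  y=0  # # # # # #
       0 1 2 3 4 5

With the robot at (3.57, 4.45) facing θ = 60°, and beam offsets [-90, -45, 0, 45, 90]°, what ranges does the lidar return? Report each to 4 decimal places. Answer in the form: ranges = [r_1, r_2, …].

beam 1: φ=-90°, α=330°
  direction (0.8660, -0.5000); cell (3,4); t to first gridline: x 0.4965, y 0.9000 (then +1.1547 / +2.0000)
    (4,4) via x @ 0.4965
    (4,3) via y @ 0.9000
    (5,3) via x @ 1.6512  # hit
  → r_1 = 1.6512
beam 2: φ=-45°, α=15°
  direction (0.9659, 0.2588); cell (3,4); t to first gridline: x 0.4452, y 2.1250 (then +1.0353 / +3.8637)
    (4,4) via x @ 0.4452
    (5,4) via x @ 1.4804  # hit
  → r_2 = 1.4804
beam 3: φ=0°, α=60°
  direction (0.5000, 0.8660); cell (3,4); t to first gridline: x 0.8600, y 0.6351 (then +2.0000 / +1.1547)
    (3,5) via y @ 0.6351  # hit
  → r_3 = 0.6351
beam 4: φ=45°, α=105°
  direction (-0.2588, 0.9659); cell (3,4); t to first gridline: x 2.2023, y 0.5694 (then +3.8637 / +1.0353)
    (3,5) via y @ 0.5694  # hit
  → r_4 = 0.5694
beam 5: φ=90°, α=150°
  direction (-0.8660, 0.5000); cell (3,4); t to first gridline: x 0.6582, y 1.1000 (then +1.1547 / +2.0000)
    (2,4) via x @ 0.6582
    (2,5) via y @ 1.1000
    (1,5) via x @ 1.8129
    (0,5) via x @ 2.9676  # hit
  → r_5 = 2.9676

ranges = [1.6512, 1.4804, 0.6351, 0.5694, 2.9676]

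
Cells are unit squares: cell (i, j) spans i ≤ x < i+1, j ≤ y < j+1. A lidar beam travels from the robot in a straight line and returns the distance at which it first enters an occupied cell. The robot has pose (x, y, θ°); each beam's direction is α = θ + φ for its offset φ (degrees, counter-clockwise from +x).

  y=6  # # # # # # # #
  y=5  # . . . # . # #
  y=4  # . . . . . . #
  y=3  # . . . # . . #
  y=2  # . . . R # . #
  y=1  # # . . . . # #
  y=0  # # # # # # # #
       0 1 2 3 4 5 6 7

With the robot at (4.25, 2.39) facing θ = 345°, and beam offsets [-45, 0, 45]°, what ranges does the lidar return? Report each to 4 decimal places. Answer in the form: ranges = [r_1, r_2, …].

ranges = [1.6050, 0.7765, 0.8660]

beam 1: φ=-45°, α=300°
  direction (0.5000, -0.8660); cell (4,2); t to first gridline: x 1.5000, y 0.4503 (then +2.0000 / +1.1547)
    (4,1) via y @ 0.4503
    (5,1) via x @ 1.5000
    (5,0) via y @ 1.6050  # hit
  → r_1 = 1.6050
beam 2: φ=0°, α=345°
  direction (0.9659, -0.2588); cell (4,2); t to first gridline: x 0.7765, y 1.5068 (then +1.0353 / +3.8637)
    (5,2) via x @ 0.7765  # hit
  → r_2 = 0.7765
beam 3: φ=45°, α=30°
  direction (0.8660, 0.5000); cell (4,2); t to first gridline: x 0.8660, y 1.2200 (then +1.1547 / +2.0000)
    (5,2) via x @ 0.8660  # hit
  → r_3 = 0.8660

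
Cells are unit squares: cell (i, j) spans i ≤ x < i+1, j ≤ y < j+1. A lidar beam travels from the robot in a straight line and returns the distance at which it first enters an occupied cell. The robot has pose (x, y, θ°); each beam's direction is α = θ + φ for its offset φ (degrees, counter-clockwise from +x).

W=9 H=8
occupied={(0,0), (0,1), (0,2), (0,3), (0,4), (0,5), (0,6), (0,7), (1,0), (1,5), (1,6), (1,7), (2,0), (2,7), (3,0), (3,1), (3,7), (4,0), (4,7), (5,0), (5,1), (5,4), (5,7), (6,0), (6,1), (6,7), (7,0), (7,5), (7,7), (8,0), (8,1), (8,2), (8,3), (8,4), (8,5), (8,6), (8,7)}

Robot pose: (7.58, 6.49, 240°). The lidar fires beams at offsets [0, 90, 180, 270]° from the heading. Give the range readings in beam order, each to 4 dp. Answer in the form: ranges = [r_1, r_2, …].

beam 1: φ=0°, α=240°
  d=(-0.5000,-0.8660)  start (7,6)  tX=1.1600 tY=0.5658  stride 1/|dx|=2.0000 1/|dy|=1.1547
    cross y-line → (7,5), t=0.5658 (wall)
  → r_1 = 0.5658
beam 2: φ=90°, α=330°
  d=(0.8660,-0.5000)  start (7,6)  tX=0.4850 tY=0.9800  stride 1/|dx|=1.1547 1/|dy|=2.0000
    cross x-line → (8,6), t=0.4850 (wall)
  → r_2 = 0.4850
beam 3: φ=180°, α=60°
  d=(0.5000,0.8660)  start (7,6)  tX=0.8400 tY=0.5889  stride 1/|dx|=2.0000 1/|dy|=1.1547
    cross y-line → (7,7), t=0.5889 (wall)
  → r_3 = 0.5889
beam 4: φ=270°, α=150°
  d=(-0.8660,0.5000)  start (7,6)  tX=0.6697 tY=1.0200  stride 1/|dx|=1.1547 1/|dy|=2.0000
    cross x-line → (6,6), t=0.6697
    cross y-line → (6,7), t=1.0200 (wall)
  → r_4 = 1.0200

ranges = [0.5658, 0.4850, 0.5889, 1.0200]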